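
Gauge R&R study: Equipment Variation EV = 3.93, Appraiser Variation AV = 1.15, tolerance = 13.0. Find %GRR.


GRR = sqrt(EV^2 + AV^2) = sqrt(3.93^2 + 1.15^2) = 4.0948016
%GRR = GRR / tol * 100 = 4.0948016 / 13.0 * 100
%GRR = 31.4985

31.4985


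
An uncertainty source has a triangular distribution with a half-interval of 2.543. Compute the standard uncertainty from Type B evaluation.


u_B = half_width / sqrt(6)
u_B = 2.543 / 2.4494897
u_B = 1.0382

1.0382


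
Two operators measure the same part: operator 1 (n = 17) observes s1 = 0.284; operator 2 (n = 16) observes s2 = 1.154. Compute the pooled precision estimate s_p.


s_p = sqrt(((n1-1)*s1^2 + (n2-1)*s2^2) / (n1+n2-2))
numerator = (17-1)*0.284^2 + (16-1)*1.154^2 = 1.290496 + 19.97574 = 21.266236
denominator = 17 + 16 - 2 = 31
s_p^2 = 21.266236 / 31 = 0.68600761
s_p = sqrt(0.68600761) = 0.8283

0.8283


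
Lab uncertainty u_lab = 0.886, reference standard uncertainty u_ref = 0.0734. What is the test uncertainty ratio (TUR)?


TUR = u_lab / u_ref
= 0.886 / 0.0734
= 12.0708

12.0708


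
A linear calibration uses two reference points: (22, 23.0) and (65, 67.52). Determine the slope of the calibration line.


slope = (y2 - y1) / (x2 - x1)
= (67.52 - 23.0) / (65 - 22)
= 44.5200 / 43
= 1.0353

1.0353


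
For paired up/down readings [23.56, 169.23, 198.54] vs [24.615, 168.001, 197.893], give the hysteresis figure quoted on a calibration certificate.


|23.56 - 24.615| = 1.0550
|169.23 - 168.001| = 1.2290
|198.54 - 197.893| = 0.6470
hysteresis = max(diffs) = 1.2290

1.2290


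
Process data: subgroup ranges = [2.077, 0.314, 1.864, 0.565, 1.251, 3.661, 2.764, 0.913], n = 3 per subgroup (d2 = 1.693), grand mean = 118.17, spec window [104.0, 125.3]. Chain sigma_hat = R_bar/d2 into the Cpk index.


R_bar = (2.077 + 0.314 + 1.864 + 0.565 + 1.251 + 3.661 + 2.764 + 0.913) / 8 = 1.676125
sigma = R_bar / d2 = 1.676125 / 1.693 = 0.99003249
Cp = (USL - LSL)/(6*sigma) = (125.3 - 104.0)/(6*0.99003249) = 3.5857
Cpu = (125.3 - 118.17)/(3*0.99003249) = 2.4006
Cpl = (118.17 - 104.0)/(3*0.99003249) = 4.7709
Cpk = min(Cpu, Cpl) = 2.4006

2.4006


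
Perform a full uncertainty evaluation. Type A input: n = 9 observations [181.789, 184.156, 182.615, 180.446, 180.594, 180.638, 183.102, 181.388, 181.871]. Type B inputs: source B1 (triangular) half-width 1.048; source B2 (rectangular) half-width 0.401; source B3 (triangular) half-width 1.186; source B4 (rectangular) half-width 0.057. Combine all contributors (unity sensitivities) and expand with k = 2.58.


mean = (181.789 + 184.156 + 182.615 + 180.446 + 180.594 + 180.638 + 183.102 + 181.388 + 181.871) / 9 = 181.8443333
s = sqrt(sum((x - mean)^2)/(n-1)) = 1.2602271
u_A = s / sqrt(n) = 1.2602271 / sqrt(9) = 0.4200757
u_B1 = 1.048 / sqrt(6) = 0.42784421
u_B2 = 0.401 / sqrt(3) = 0.23151746
u_B3 = 1.186 / sqrt(6) = 0.48418247
u_B4 = 0.057 / sqrt(3) = 0.032908965
uc = sqrt(0.4200757^2 + 0.42784421^2 + 0.23151746^2 + 0.48418247^2 + 0.032908965^2) = 0.80537585
U = k * uc = 2.58 * 0.80537585
U = 2.0779

2.0779


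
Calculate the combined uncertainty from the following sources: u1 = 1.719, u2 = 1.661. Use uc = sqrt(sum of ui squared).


uc = sqrt(1.719^2 + 1.661^2)
uc = sqrt(5.713882)
uc = 2.3904

2.3904


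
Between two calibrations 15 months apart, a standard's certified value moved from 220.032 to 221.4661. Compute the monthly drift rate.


rate = (v2 - v1) / months
= (221.4661 - 220.032) / 15
= 1.4341 / 15
= 0.0956

0.0956


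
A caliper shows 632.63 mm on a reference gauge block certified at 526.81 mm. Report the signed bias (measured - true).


Systematic error = measured - true
= 632.63 - 526.81
= 105.8200

105.8200


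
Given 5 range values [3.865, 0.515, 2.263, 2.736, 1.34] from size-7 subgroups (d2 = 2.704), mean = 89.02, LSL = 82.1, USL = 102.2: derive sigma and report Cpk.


R_bar = (3.865 + 0.515 + 2.263 + 2.736 + 1.34) / 5 = 2.1438
sigma = R_bar / d2 = 2.1438 / 2.704 = 0.79282544
Cp = (USL - LSL)/(6*sigma) = (102.2 - 82.1)/(6*0.79282544) = 4.2254
Cpu = (102.2 - 89.02)/(3*0.79282544) = 5.5414
Cpl = (89.02 - 82.1)/(3*0.79282544) = 2.9094
Cpk = min(Cpu, Cpl) = 2.9094

2.9094


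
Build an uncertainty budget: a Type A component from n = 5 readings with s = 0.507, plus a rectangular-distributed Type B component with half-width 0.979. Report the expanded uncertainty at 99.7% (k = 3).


u_A = s / sqrt(n) = 0.507 / sqrt(5) = 0.22673729
u_B = half_width / sqrt(3) = 0.979 / sqrt(3) = 0.56522591
uc = sqrt(u_A^2 + u_B^2) = sqrt(0.22673729^2 + 0.56522591^2) = 0.60900749
U = k * uc = 3 * 0.60900749
U = 1.8270

1.8270


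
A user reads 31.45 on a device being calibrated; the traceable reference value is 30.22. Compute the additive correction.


Correction = standard - reading
= 30.22 - 31.45
= -1.2300

-1.2300


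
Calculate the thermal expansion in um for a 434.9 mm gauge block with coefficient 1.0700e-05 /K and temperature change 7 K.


dL = L * alpha * dT
= 434.9 * 1.0700e-05 * 7
= 0.0325740 mm
dL_um = 0.0325740 * 1000 = 32.5740 um

32.5740


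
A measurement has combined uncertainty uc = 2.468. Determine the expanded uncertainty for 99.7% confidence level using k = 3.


U = k * uc
U = 3 * 2.468
U = 7.4040

7.4040


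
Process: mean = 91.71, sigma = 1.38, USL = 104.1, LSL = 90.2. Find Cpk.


Cpu = (USL - mean) / (3*sigma) = (104.1 - 91.71) / (3*1.38) = 2.9928
Cpl = (mean - LSL) / (3*sigma) = (91.71 - 90.2) / (3*1.38) = 0.3647
Cpk = min(Cpu, Cpl) = 0.3647

0.3647


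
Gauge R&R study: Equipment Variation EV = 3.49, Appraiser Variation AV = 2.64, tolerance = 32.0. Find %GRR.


GRR = sqrt(EV^2 + AV^2) = sqrt(3.49^2 + 2.64^2) = 4.376037
%GRR = GRR / tol * 100 = 4.376037 / 32.0 * 100
%GRR = 13.6751

13.6751


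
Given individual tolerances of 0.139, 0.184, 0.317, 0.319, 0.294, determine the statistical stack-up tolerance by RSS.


RSS = sqrt(0.139^2 + 0.184^2 + 0.317^2 + 0.319^2 + 0.294^2)
= sqrt(0.341863)
= 0.5847

0.5847


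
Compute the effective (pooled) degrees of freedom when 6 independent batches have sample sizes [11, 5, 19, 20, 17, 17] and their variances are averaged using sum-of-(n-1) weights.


nu = sum_i (n_i - 1)
nu = ((11 - 1) + (5 - 1) + (19 - 1) + (20 - 1) + (17 - 1) + (17 - 1))
nu = 10 + 4 + 18 + 19 + 16 + 16
nu = 83

83


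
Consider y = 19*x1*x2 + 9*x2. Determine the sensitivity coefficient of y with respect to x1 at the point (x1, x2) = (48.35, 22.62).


y = 19*x1*x2 + 9*x2
dy/dx1 = 19*x2
Evaluate at x2 = 22.62: c1 = 19 * 22.62
c1 = 429.7800

429.7800


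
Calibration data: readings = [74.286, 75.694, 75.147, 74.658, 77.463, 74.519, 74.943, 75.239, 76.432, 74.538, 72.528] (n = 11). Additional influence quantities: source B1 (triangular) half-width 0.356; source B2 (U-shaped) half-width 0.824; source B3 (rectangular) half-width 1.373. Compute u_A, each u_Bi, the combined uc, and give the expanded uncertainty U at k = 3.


mean = (74.286 + 75.694 + 75.147 + 74.658 + 77.463 + 74.519 + 74.943 + 75.239 + 76.432 + 74.538 + 72.528) / 11 = 75.04063636
s = sqrt(sum((x - mean)^2)/(n-1)) = 1.258761
u_A = s / sqrt(n) = 1.258761 / sqrt(11) = 0.37953072
u_B1 = 0.356 / sqrt(6) = 0.14533639
u_B2 = 0.824 / sqrt(2) = 0.58265599
u_B3 = 1.373 / sqrt(3) = 0.79270192
uc = sqrt(0.37953072^2 + 0.14533639^2 + 0.58265599^2 + 0.79270192^2) = 1.0644391
U = k * uc = 3 * 1.0644391
U = 3.1933

3.1933


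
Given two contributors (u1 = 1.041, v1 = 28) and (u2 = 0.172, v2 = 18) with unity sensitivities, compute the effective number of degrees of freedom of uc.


uc = sqrt(u1^2 + u2^2) = sqrt(1.041^2 + 0.172^2) = 1.0551137
v_eff = uc^4 / (u1^4/v1 + u2^4/v2)
= 1.0551137^4 / (1.041^4/28 + 0.172^4/18)
= 1.2393588 / 0.041990213
v_eff = 29.5154

29.5154


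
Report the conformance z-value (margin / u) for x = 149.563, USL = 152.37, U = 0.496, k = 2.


u = U / k = 0.496 / 2 = 0.248
margin = |USL - x| = |152.37 - 149.563| = 2.807
z = margin / u = 2.807 / 0.248
z = 11.3185

11.3185


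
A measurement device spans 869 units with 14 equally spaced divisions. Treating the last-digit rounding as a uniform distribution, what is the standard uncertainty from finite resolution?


resolution = range / divisions
resolution = 869 / 14 = 62.071429
u_res = resolution / (2*sqrt(3))
u_res = 62.071429 / 3.4641016
u_res = 17.9185

17.9185


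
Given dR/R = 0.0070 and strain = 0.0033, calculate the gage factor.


GF = (dR/R) / epsilon
= 0.0070 / 0.0033
= 2.1212

2.1212


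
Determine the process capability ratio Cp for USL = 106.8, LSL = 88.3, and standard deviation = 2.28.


Cp = (USL - LSL) / (6 * sigma)
= (106.8 - 88.3) / (6 * 2.28)
= 18.5000 / 13.6800
= 1.3523

1.3523


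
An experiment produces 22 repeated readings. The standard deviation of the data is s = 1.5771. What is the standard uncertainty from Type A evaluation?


u_A = s / sqrt(n)
u_A = 1.5771 / sqrt(22)
u_A = 1.5771 / 4.6904158
u_A = 0.3362

0.3362


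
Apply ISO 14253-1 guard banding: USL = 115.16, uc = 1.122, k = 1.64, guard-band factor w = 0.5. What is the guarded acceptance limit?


U = k * uc = 1.64 * 1.122 = 1.84008
guard band g = w * U = 0.5 * 1.84008 = 0.92004
AL = USL - g = 115.16 - 0.92004
AL = 114.2400

114.2400


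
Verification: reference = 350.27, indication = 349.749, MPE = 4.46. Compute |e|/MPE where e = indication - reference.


e = indication - reference = 349.749 - 350.27 = -0.5210
|e| = 0.5210
ratio = |e| / MPE = 0.5210 / 4.46
ratio = 0.1168

0.1168


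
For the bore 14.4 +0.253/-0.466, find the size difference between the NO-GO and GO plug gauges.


GO = nominal - lower_tol (smallest hole = maximum material condition)
GO = 14.4 - 0.466 = 13.934
NO-GO = nominal + upper_tol (largest hole = least material condition)
NO-GO = 14.4 + 0.253 = 14.653
spread = NO-GO - GO = 14.653 - 13.934 = 0.7190

0.7190


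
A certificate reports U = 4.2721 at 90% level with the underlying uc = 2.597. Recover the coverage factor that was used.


k = U / uc
k = 4.2721 / 2.597
k = 1.645

1.645


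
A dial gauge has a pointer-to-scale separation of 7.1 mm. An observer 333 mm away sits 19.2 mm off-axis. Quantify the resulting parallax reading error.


error = h * offset / d
= 7.1 * 19.2 / 333
= 0.4094

0.4094


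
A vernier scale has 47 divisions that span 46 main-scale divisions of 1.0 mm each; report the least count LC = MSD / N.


LC = MSD / n_div
= 1.0 / 47
= 0.0213

0.0213


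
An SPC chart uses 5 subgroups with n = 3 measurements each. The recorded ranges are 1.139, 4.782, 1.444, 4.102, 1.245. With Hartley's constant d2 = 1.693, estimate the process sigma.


R_bar = (1.139 + 4.782 + 1.444 + 4.102 + 1.245) / 5
R_bar = 12.712 / 5 = 2.5424
sigma_hat = R_bar / d2 = 2.5424 / 1.693 = 1.5017

1.5017


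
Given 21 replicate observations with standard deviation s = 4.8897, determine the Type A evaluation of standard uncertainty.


u_A = s / sqrt(n)
u_A = 4.8897 / sqrt(21)
u_A = 4.8897 / 4.5825757
u_A = 1.0670

1.0670


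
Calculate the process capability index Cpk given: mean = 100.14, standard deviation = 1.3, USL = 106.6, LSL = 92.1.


Cpu = (USL - mean) / (3*sigma) = (106.6 - 100.14) / (3*1.3) = 1.6564
Cpl = (mean - LSL) / (3*sigma) = (100.14 - 92.1) / (3*1.3) = 2.0615
Cpk = min(Cpu, Cpl) = 1.6564

1.6564


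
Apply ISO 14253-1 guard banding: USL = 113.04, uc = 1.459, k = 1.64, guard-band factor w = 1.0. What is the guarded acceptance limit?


U = k * uc = 1.64 * 1.459 = 2.39276
guard band g = w * U = 1.0 * 2.39276 = 2.39276
AL = USL - g = 113.04 - 2.39276
AL = 110.6472

110.6472


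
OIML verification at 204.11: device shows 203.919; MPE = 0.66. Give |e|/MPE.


e = indication - reference = 203.919 - 204.11 = -0.1910
|e| = 0.1910
ratio = |e| / MPE = 0.1910 / 0.66
ratio = 0.2894

0.2894


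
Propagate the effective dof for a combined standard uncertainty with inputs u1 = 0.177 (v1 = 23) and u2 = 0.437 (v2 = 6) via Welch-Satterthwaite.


uc = sqrt(u1^2 + u2^2) = sqrt(0.177^2 + 0.437^2) = 0.47148489
v_eff = uc^4 / (u1^4/v1 + u2^4/v2)
= 0.47148489^4 / (0.177^4/23 + 0.437^4/6)
= 0.049416401 / 0.0061208673
v_eff = 8.0734

8.0734


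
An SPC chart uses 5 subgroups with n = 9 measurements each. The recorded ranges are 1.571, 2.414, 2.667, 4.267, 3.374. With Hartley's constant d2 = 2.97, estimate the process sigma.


R_bar = (1.571 + 2.414 + 2.667 + 4.267 + 3.374) / 5
R_bar = 14.293 / 5 = 2.8586
sigma_hat = R_bar / d2 = 2.8586 / 2.97 = 0.9625

0.9625


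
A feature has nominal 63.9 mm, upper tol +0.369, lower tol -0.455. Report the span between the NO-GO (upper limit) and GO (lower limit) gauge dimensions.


GO = nominal - lower_tol (smallest hole = maximum material condition)
GO = 63.9 - 0.455 = 63.445
NO-GO = nominal + upper_tol (largest hole = least material condition)
NO-GO = 63.9 + 0.369 = 64.269
spread = NO-GO - GO = 64.269 - 63.445 = 0.8240

0.8240


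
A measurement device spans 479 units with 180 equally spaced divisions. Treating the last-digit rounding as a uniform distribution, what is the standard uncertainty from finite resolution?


resolution = range / divisions
resolution = 479 / 180 = 2.6611111
u_res = resolution / (2*sqrt(3))
u_res = 2.6611111 / 3.4641016
u_res = 0.7682

0.7682


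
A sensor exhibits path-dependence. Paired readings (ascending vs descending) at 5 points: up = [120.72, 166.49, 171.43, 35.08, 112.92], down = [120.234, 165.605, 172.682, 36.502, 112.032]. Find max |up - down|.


|120.72 - 120.234| = 0.4860
|166.49 - 165.605| = 0.8850
|171.43 - 172.682| = 1.2520
|35.08 - 36.502| = 1.4220
|112.92 - 112.032| = 0.8880
hysteresis = max(diffs) = 1.4220

1.4220


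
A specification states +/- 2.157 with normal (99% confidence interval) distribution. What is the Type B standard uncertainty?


u_B = half_width / 2.576
u_B = 2.157 / 2.576
u_B = 0.8373

0.8373


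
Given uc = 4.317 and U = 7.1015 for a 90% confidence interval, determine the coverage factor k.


k = U / uc
k = 7.1015 / 4.317
k = 1.645

1.645


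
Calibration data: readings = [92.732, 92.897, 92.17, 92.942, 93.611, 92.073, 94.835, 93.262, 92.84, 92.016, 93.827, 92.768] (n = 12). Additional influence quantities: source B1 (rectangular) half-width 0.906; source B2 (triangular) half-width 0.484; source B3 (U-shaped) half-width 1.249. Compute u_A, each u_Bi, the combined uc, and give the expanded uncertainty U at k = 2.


mean = (92.732 + 92.897 + 92.17 + 92.942 + 93.611 + 92.073 + 94.835 + 93.262 + 92.84 + 92.016 + 93.827 + 92.768) / 12 = 92.99775
s = sqrt(sum((x - mean)^2)/(n-1)) = 0.80762076
u_A = s / sqrt(n) = 0.80762076 / sqrt(12) = 0.23314003
u_B1 = 0.906 / sqrt(3) = 0.52307934
u_B2 = 0.484 / sqrt(6) = 0.19759217
u_B3 = 1.249 / sqrt(2) = 0.88317637
uc = sqrt(0.23314003^2 + 0.52307934^2 + 0.19759217^2 + 0.88317637^2) = 1.0709853
U = k * uc = 2 * 1.0709853
U = 2.1420

2.1420


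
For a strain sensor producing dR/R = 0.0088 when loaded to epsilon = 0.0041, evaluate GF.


GF = (dR/R) / epsilon
= 0.0088 / 0.0041
= 2.1463

2.1463


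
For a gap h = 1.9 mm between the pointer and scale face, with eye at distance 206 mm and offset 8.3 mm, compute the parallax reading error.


error = h * offset / d
= 1.9 * 8.3 / 206
= 0.0766

0.0766


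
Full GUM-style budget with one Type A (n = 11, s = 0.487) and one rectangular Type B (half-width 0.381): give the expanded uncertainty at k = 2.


u_A = s / sqrt(n) = 0.487 / sqrt(11) = 0.14683602
u_B = half_width / sqrt(3) = 0.381 / sqrt(3) = 0.21997045
uc = sqrt(u_A^2 + u_B^2) = sqrt(0.14683602^2 + 0.21997045^2) = 0.26447649
U = k * uc = 2 * 0.26447649
U = 0.5290

0.5290


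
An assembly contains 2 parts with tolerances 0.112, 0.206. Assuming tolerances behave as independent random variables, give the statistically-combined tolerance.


RSS = sqrt(0.112^2 + 0.206^2)
= sqrt(0.05498)
= 0.2345

0.2345


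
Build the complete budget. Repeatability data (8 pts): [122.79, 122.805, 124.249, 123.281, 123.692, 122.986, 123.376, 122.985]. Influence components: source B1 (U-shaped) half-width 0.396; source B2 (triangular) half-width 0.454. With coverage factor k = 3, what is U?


mean = (122.79 + 122.805 + 124.249 + 123.281 + 123.692 + 122.986 + 123.376 + 122.985) / 8 = 123.2705
s = sqrt(sum((x - mean)^2)/(n-1)) = 0.50091145
u_A = s / sqrt(n) = 0.50091145 / sqrt(8) = 0.17709894
u_B1 = 0.396 / sqrt(2) = 0.28001429
u_B2 = 0.454 / sqrt(6) = 0.18534472
uc = sqrt(0.17709894^2 + 0.28001429^2 + 0.18534472^2) = 0.37963759
U = k * uc = 3 * 0.37963759
U = 1.1389

1.1389


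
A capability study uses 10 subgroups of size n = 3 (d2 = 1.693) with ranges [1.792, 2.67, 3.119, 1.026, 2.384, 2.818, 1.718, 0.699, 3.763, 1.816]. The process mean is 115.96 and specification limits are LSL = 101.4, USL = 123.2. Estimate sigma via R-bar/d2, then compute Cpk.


R_bar = (1.792 + 2.67 + 3.119 + 1.026 + 2.384 + 2.818 + 1.718 + 0.699 + 3.763 + 1.816) / 10 = 2.1805
sigma = R_bar / d2 = 2.1805 / 1.693 = 1.2879504
Cp = (USL - LSL)/(6*sigma) = (123.2 - 101.4)/(6*1.2879504) = 2.8210
Cpu = (123.2 - 115.96)/(3*1.2879504) = 1.8738
Cpl = (115.96 - 101.4)/(3*1.2879504) = 3.7683
Cpk = min(Cpu, Cpl) = 1.8738

1.8738


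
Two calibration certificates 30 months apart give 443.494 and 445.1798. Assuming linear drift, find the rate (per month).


rate = (v2 - v1) / months
= (445.1798 - 443.494) / 30
= 1.6858 / 30
= 0.0562

0.0562


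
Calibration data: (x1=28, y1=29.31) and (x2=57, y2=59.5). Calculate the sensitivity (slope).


slope = (y2 - y1) / (x2 - x1)
= (59.5 - 29.31) / (57 - 28)
= 30.1900 / 29
= 1.0410

1.0410


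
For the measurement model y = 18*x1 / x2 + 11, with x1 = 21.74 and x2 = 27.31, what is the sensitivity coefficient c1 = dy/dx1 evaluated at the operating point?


y = 18*x1 / x2 + 11
dy/dx1 = 18/x2
Evaluate at x2 = 27.31: c1 = 18 / 27.31
c1 = 0.6591

0.6591


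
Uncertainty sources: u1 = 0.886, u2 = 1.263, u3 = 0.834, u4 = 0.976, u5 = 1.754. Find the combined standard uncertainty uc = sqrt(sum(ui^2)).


uc = sqrt(0.886^2 + 1.263^2 + 0.834^2 + 0.976^2 + 1.754^2)
uc = sqrt(7.104813)
uc = 2.6655

2.6655


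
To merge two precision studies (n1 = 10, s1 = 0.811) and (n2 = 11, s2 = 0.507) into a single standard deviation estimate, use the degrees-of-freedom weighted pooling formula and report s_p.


s_p = sqrt(((n1-1)*s1^2 + (n2-1)*s2^2) / (n1+n2-2))
numerator = (10-1)*0.811^2 + (11-1)*0.507^2 = 5.919489 + 2.57049 = 8.489979
denominator = 10 + 11 - 2 = 19
s_p^2 = 8.489979 / 19 = 0.446841
s_p = sqrt(0.446841) = 0.6685

0.6685


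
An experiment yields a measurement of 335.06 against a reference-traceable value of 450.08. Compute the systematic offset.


Systematic error = measured - true
= 335.06 - 450.08
= -115.0200

-115.0200


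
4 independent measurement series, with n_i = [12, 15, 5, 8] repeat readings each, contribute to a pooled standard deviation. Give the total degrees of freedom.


nu = sum_i (n_i - 1)
nu = ((12 - 1) + (15 - 1) + (5 - 1) + (8 - 1))
nu = 11 + 14 + 4 + 7
nu = 36

36


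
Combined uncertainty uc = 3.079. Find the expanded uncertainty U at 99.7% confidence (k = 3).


U = k * uc
U = 3 * 3.079
U = 9.2370

9.2370


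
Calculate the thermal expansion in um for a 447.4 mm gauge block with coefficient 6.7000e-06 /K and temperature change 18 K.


dL = L * alpha * dT
= 447.4 * 6.7000e-06 * 18
= 0.0539564 mm
dL_um = 0.0539564 * 1000 = 53.9564 um

53.9564


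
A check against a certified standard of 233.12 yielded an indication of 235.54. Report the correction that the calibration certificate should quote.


Correction = standard - reading
= 233.12 - 235.54
= -2.4200

-2.4200


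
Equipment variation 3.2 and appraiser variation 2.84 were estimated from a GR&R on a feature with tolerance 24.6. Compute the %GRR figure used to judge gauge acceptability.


GRR = sqrt(EV^2 + AV^2) = sqrt(3.2^2 + 2.84^2) = 4.2785044
%GRR = GRR / tol * 100 = 4.2785044 / 24.6 * 100
%GRR = 17.3923

17.3923


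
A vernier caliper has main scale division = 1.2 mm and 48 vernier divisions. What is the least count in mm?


LC = MSD / n_div
= 1.2 / 48
= 0.0250

0.0250


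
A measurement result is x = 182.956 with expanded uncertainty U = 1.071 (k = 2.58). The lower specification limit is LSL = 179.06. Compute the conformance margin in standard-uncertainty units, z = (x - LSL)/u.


u = U / k = 1.071 / 2.58 = 0.41511628
margin = |LSL - x| = |179.06 - 182.956| = 3.896
z = margin / u = 3.896 / 0.41511628
z = 9.3853

9.3853


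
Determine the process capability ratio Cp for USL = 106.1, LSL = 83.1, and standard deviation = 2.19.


Cp = (USL - LSL) / (6 * sigma)
= (106.1 - 83.1) / (6 * 2.19)
= 23.0000 / 13.1400
= 1.7504

1.7504


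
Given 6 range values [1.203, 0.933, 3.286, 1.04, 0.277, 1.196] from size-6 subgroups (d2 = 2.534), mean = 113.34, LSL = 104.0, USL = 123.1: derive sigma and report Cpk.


R_bar = (1.203 + 0.933 + 3.286 + 1.04 + 0.277 + 1.196) / 6 = 1.3225
sigma = R_bar / d2 = 1.3225 / 2.534 = 0.52190213
Cp = (USL - LSL)/(6*sigma) = (123.1 - 104.0)/(6*0.52190213) = 6.0995
Cpu = (123.1 - 113.34)/(3*0.52190213) = 6.2336
Cpl = (113.34 - 104.0)/(3*0.52190213) = 5.9654
Cpk = min(Cpu, Cpl) = 5.9654

5.9654


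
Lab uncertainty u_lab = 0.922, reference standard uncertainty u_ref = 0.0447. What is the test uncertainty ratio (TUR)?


TUR = u_lab / u_ref
= 0.922 / 0.0447
= 20.6264

20.6264


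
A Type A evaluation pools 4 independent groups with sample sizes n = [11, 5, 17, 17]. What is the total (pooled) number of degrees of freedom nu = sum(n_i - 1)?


nu = sum_i (n_i - 1)
nu = ((11 - 1) + (5 - 1) + (17 - 1) + (17 - 1))
nu = 10 + 4 + 16 + 16
nu = 46

46


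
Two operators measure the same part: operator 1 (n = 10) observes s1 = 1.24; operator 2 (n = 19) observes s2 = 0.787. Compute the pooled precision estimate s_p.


s_p = sqrt(((n1-1)*s1^2 + (n2-1)*s2^2) / (n1+n2-2))
numerator = (10-1)*1.24^2 + (19-1)*0.787^2 = 13.8384 + 11.148642 = 24.987042
denominator = 10 + 19 - 2 = 27
s_p^2 = 24.987042 / 27 = 0.925446
s_p = sqrt(0.925446) = 0.9620

0.9620


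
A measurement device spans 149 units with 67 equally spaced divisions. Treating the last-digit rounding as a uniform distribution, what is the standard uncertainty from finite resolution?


resolution = range / divisions
resolution = 149 / 67 = 2.2238806
u_res = resolution / (2*sqrt(3))
u_res = 2.2238806 / 3.4641016
u_res = 0.6420

0.6420


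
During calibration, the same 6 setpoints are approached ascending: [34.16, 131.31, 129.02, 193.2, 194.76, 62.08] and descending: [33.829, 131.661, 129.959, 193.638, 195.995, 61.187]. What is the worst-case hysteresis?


|34.16 - 33.829| = 0.3310
|131.31 - 131.661| = 0.3510
|129.02 - 129.959| = 0.9390
|193.2 - 193.638| = 0.4380
|194.76 - 195.995| = 1.2350
|62.08 - 61.187| = 0.8930
hysteresis = max(diffs) = 1.2350

1.2350


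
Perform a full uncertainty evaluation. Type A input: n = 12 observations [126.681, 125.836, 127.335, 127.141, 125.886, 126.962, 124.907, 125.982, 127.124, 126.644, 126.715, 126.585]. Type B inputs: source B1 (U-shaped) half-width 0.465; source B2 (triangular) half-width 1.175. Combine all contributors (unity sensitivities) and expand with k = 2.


mean = (126.681 + 125.836 + 127.335 + 127.141 + 125.886 + 126.962 + 124.907 + 125.982 + 127.124 + 126.644 + 126.715 + 126.585) / 12 = 126.4831667
s = sqrt(sum((x - mean)^2)/(n-1)) = 0.7031318
u_A = s / sqrt(n) = 0.7031318 / sqrt(12) = 0.20297667
u_B1 = 0.465 / sqrt(2) = 0.32880465
u_B2 = 1.175 / sqrt(6) = 0.47969174
uc = sqrt(0.20297667^2 + 0.32880465^2 + 0.47969174^2) = 0.61596769
U = k * uc = 2 * 0.61596769
U = 1.2319

1.2319


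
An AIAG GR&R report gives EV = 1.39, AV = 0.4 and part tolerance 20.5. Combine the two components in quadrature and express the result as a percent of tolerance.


GRR = sqrt(EV^2 + AV^2) = sqrt(1.39^2 + 0.4^2) = 1.4464093
%GRR = GRR / tol * 100 = 1.4464093 / 20.5 * 100
%GRR = 7.0557

7.0557


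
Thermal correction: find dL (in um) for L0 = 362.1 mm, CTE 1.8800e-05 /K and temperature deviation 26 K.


dL = L * alpha * dT
= 362.1 * 1.8800e-05 * 26
= 0.1769945 mm
dL_um = 0.1769945 * 1000 = 176.9945 um

176.9945


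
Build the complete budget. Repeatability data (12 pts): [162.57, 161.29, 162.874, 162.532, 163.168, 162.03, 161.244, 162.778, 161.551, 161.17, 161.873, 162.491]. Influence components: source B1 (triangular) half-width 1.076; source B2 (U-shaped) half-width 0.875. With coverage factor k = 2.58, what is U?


mean = (162.57 + 161.29 + 162.874 + 162.532 + 163.168 + 162.03 + 161.244 + 162.778 + 161.551 + 161.17 + 161.873 + 162.491) / 12 = 162.1309167
s = sqrt(sum((x - mean)^2)/(n-1)) = 0.69804174
u_A = s / sqrt(n) = 0.69804174 / sqrt(12) = 0.20150729
u_B1 = 1.076 / sqrt(6) = 0.43927516
u_B2 = 0.875 / sqrt(2) = 0.61871843
uc = sqrt(0.20150729^2 + 0.43927516^2 + 0.61871843^2) = 0.78509894
U = k * uc = 2.58 * 0.78509894
U = 2.0256

2.0256


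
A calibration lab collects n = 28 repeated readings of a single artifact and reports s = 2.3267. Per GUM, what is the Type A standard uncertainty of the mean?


u_A = s / sqrt(n)
u_A = 2.3267 / sqrt(28)
u_A = 2.3267 / 5.2915026
u_A = 0.4397

0.4397


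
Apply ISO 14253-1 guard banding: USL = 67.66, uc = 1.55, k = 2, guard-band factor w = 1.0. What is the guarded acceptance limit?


U = k * uc = 2 * 1.55 = 3.1
guard band g = w * U = 1.0 * 3.1 = 3.1
AL = USL - g = 67.66 - 3.1
AL = 64.5600

64.5600


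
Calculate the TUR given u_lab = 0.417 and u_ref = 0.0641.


TUR = u_lab / u_ref
= 0.417 / 0.0641
= 6.5055

6.5055


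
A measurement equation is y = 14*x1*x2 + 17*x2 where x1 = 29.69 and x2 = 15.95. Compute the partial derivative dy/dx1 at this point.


y = 14*x1*x2 + 17*x2
dy/dx1 = 14*x2
Evaluate at x2 = 15.95: c1 = 14 * 15.95
c1 = 223.3000

223.3000


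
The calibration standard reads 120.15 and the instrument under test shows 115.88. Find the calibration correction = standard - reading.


Correction = standard - reading
= 120.15 - 115.88
= 4.2700

4.2700


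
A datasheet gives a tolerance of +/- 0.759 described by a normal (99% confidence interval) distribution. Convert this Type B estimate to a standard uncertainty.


u_B = half_width / 2.576
u_B = 0.759 / 2.576
u_B = 0.2946

0.2946


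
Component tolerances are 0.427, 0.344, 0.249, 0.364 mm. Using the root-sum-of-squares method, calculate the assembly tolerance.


RSS = sqrt(0.427^2 + 0.344^2 + 0.249^2 + 0.364^2)
= sqrt(0.495162)
= 0.7037

0.7037


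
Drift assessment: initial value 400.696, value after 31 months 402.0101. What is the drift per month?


rate = (v2 - v1) / months
= (402.0101 - 400.696) / 31
= 1.3141 / 31
= 0.0424

0.0424


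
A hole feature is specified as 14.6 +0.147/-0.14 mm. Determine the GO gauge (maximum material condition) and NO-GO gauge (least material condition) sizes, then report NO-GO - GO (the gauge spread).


GO = nominal - lower_tol (smallest hole = maximum material condition)
GO = 14.6 - 0.14 = 14.46
NO-GO = nominal + upper_tol (largest hole = least material condition)
NO-GO = 14.6 + 0.147 = 14.747
spread = NO-GO - GO = 14.747 - 14.46 = 0.2870

0.2870


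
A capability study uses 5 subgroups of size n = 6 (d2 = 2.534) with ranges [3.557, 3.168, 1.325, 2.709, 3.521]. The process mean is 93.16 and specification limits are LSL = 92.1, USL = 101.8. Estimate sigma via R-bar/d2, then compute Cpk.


R_bar = (3.557 + 3.168 + 1.325 + 2.709 + 3.521) / 5 = 2.856
sigma = R_bar / d2 = 2.856 / 2.534 = 1.1270718
Cp = (USL - LSL)/(6*sigma) = (101.8 - 92.1)/(6*1.1270718) = 1.4344
Cpu = (101.8 - 93.16)/(3*1.1270718) = 2.5553
Cpl = (93.16 - 92.1)/(3*1.1270718) = 0.3135
Cpk = min(Cpu, Cpl) = 0.3135

0.3135


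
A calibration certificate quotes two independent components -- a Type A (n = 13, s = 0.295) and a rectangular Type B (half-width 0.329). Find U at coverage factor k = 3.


u_A = s / sqrt(n) = 0.295 / sqrt(13) = 0.081818279
u_B = half_width / sqrt(3) = 0.329 / sqrt(3) = 0.18994824
uc = sqrt(u_A^2 + u_B^2) = sqrt(0.081818279^2 + 0.18994824^2) = 0.20682013
U = k * uc = 3 * 0.20682013
U = 0.6205

0.6205


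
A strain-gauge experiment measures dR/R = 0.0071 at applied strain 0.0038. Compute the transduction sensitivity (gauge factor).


GF = (dR/R) / epsilon
= 0.0071 / 0.0038
= 1.8684

1.8684


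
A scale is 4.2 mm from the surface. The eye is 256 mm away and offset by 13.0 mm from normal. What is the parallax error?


error = h * offset / d
= 4.2 * 13.0 / 256
= 0.2133

0.2133


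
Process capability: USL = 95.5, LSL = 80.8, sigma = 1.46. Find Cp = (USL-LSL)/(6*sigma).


Cp = (USL - LSL) / (6 * sigma)
= (95.5 - 80.8) / (6 * 1.46)
= 14.7000 / 8.7600
= 1.6781

1.6781


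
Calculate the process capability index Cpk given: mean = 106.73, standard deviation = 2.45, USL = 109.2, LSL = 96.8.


Cpu = (USL - mean) / (3*sigma) = (109.2 - 106.73) / (3*2.45) = 0.3361
Cpl = (mean - LSL) / (3*sigma) = (106.73 - 96.8) / (3*2.45) = 1.3510
Cpk = min(Cpu, Cpl) = 0.3361

0.3361


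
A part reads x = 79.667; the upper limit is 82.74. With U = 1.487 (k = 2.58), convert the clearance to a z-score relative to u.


u = U / k = 1.487 / 2.58 = 0.57635659
margin = |USL - x| = |82.74 - 79.667| = 3.073
z = margin / u = 3.073 / 0.57635659
z = 5.3318

5.3318


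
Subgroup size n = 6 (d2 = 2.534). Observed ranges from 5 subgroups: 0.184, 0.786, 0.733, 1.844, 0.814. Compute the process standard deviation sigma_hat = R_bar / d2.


R_bar = (0.184 + 0.786 + 0.733 + 1.844 + 0.814) / 5
R_bar = 4.361 / 5 = 0.8722
sigma_hat = R_bar / d2 = 0.8722 / 2.534 = 0.3442

0.3442


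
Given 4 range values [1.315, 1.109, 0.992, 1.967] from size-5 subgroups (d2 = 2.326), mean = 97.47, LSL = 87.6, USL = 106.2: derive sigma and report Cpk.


R_bar = (1.315 + 1.109 + 0.992 + 1.967) / 4 = 1.34575
sigma = R_bar / d2 = 1.34575 / 2.326 = 0.57856836
Cp = (USL - LSL)/(6*sigma) = (106.2 - 87.6)/(6*0.57856836) = 5.3581
Cpu = (106.2 - 97.47)/(3*0.57856836) = 5.0297
Cpl = (97.47 - 87.6)/(3*0.57856836) = 5.6864
Cpk = min(Cpu, Cpl) = 5.0297

5.0297


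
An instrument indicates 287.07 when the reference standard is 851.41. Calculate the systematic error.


Systematic error = measured - true
= 287.07 - 851.41
= -564.3400

-564.3400


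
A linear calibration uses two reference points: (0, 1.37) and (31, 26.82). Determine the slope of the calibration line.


slope = (y2 - y1) / (x2 - x1)
= (26.82 - 1.37) / (31 - 0)
= 25.4500 / 31
= 0.8210

0.8210


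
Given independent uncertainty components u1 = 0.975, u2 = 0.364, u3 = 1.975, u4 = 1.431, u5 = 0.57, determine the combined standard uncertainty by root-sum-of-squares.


uc = sqrt(0.975^2 + 0.364^2 + 1.975^2 + 1.431^2 + 0.57^2)
uc = sqrt(7.356407)
uc = 2.7123

2.7123


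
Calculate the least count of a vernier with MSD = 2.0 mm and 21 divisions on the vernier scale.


LC = MSD / n_div
= 2.0 / 21
= 0.0952

0.0952


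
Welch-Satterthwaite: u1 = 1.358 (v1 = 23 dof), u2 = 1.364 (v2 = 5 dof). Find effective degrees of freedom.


uc = sqrt(u1^2 + u2^2) = sqrt(1.358^2 + 1.364^2) = 1.9247493
v_eff = uc^4 / (u1^4/v1 + u2^4/v2)
= 1.9247493^4 / (1.358^4/23 + 1.364^4/5)
= 13.724505 / 0.84015607
v_eff = 16.3357

16.3357


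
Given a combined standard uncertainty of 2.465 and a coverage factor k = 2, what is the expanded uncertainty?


U = k * uc
U = 2 * 2.465
U = 4.9300

4.9300


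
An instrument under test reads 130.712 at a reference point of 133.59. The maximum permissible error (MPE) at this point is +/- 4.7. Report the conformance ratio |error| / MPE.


e = indication - reference = 130.712 - 133.59 = -2.8780
|e| = 2.8780
ratio = |e| / MPE = 2.8780 / 4.7
ratio = 0.6123

0.6123


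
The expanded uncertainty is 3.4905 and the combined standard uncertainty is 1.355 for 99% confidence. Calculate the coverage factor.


k = U / uc
k = 3.4905 / 1.355
k = 2.576

2.576


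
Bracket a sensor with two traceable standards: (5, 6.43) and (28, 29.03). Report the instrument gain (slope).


slope = (y2 - y1) / (x2 - x1)
= (29.03 - 6.43) / (28 - 5)
= 22.6000 / 23
= 0.9826

0.9826


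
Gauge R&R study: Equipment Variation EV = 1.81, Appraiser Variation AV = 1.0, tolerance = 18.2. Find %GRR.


GRR = sqrt(EV^2 + AV^2) = sqrt(1.81^2 + 1.0^2) = 2.0678733
%GRR = GRR / tol * 100 = 2.0678733 / 18.2 * 100
%GRR = 11.3619

11.3619


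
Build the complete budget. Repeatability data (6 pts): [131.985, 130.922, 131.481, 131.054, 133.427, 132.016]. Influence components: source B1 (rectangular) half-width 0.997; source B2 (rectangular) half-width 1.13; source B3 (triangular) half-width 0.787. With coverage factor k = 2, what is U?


mean = (131.985 + 130.922 + 131.481 + 131.054 + 133.427 + 132.016) / 6 = 131.8141667
s = sqrt(sum((x - mean)^2)/(n-1)) = 0.91169807
u_A = s / sqrt(n) = 0.91169807 / sqrt(6) = 0.37219918
u_B1 = 0.997 / sqrt(3) = 0.57561822
u_B2 = 1.13 / sqrt(3) = 0.6524058
u_B3 = 0.787 / sqrt(6) = 0.3212914
uc = sqrt(0.37219918^2 + 0.57561822^2 + 0.6524058^2 + 0.3212914^2) = 0.99936483
U = k * uc = 2 * 0.99936483
U = 1.9987

1.9987


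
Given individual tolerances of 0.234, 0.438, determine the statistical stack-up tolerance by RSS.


RSS = sqrt(0.234^2 + 0.438^2)
= sqrt(0.2466)
= 0.4966

0.4966


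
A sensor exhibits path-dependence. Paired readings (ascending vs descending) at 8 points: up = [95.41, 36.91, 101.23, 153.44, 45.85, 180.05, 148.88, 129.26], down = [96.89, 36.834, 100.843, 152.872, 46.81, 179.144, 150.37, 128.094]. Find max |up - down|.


|95.41 - 96.89| = 1.4800
|36.91 - 36.834| = 0.0760
|101.23 - 100.843| = 0.3870
|153.44 - 152.872| = 0.5680
|45.85 - 46.81| = 0.9600
|180.05 - 179.144| = 0.9060
|148.88 - 150.37| = 1.4900
|129.26 - 128.094| = 1.1660
hysteresis = max(diffs) = 1.4900

1.4900


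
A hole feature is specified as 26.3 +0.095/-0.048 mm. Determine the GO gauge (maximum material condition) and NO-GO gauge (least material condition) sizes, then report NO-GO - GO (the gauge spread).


GO = nominal - lower_tol (smallest hole = maximum material condition)
GO = 26.3 - 0.048 = 26.252
NO-GO = nominal + upper_tol (largest hole = least material condition)
NO-GO = 26.3 + 0.095 = 26.395
spread = NO-GO - GO = 26.395 - 26.252 = 0.1430

0.1430


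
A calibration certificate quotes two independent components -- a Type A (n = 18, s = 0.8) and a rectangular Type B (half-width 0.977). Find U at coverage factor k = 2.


u_A = s / sqrt(n) = 0.8 / sqrt(18) = 0.18856181
u_B = half_width / sqrt(3) = 0.977 / sqrt(3) = 0.56407121
uc = sqrt(u_A^2 + u_B^2) = sqrt(0.18856181^2 + 0.56407121^2) = 0.59475363
U = k * uc = 2 * 0.59475363
U = 1.1895

1.1895


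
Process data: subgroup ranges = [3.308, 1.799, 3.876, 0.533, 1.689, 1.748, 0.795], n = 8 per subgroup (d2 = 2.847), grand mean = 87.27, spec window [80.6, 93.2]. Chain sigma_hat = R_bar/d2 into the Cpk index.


R_bar = (3.308 + 1.799 + 3.876 + 0.533 + 1.689 + 1.748 + 0.795) / 7 = 1.964
sigma = R_bar / d2 = 1.964 / 2.847 = 0.68984896
Cp = (USL - LSL)/(6*sigma) = (93.2 - 80.6)/(6*0.68984896) = 3.0441
Cpu = (93.2 - 87.27)/(3*0.68984896) = 2.8654
Cpl = (87.27 - 80.6)/(3*0.68984896) = 3.2229
Cpk = min(Cpu, Cpl) = 2.8654

2.8654


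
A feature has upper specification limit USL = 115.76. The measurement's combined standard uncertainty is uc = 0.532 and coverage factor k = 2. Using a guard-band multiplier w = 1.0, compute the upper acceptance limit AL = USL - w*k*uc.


U = k * uc = 2 * 0.532 = 1.064
guard band g = w * U = 1.0 * 1.064 = 1.064
AL = USL - g = 115.76 - 1.064
AL = 114.6960

114.6960


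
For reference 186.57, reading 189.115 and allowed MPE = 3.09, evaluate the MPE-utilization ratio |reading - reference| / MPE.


e = indication - reference = 189.115 - 186.57 = 2.5450
|e| = 2.5450
ratio = |e| / MPE = 2.5450 / 3.09
ratio = 0.8236

0.8236


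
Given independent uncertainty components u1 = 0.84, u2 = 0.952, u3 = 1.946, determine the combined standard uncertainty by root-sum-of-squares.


uc = sqrt(0.84^2 + 0.952^2 + 1.946^2)
uc = sqrt(5.39882)
uc = 2.3235

2.3235


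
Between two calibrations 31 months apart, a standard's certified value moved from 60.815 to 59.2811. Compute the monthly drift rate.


rate = (v2 - v1) / months
= (59.2811 - 60.815) / 31
= -1.5339 / 31
= -0.0495

-0.0495


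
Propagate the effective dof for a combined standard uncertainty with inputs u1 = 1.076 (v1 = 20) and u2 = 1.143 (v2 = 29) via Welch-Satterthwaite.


uc = sqrt(u1^2 + u2^2) = sqrt(1.076^2 + 1.143^2) = 1.569785
v_eff = uc^4 / (u1^4/v1 + u2^4/v2)
= 1.569785^4 / (1.076^4/20 + 1.143^4/29)
= 6.0724046 / 0.12587775
v_eff = 48.2405

48.2405


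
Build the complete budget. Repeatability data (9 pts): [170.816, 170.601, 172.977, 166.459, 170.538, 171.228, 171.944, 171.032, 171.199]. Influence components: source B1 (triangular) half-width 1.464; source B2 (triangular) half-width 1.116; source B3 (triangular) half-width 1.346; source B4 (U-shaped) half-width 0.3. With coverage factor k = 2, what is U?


mean = (170.816 + 170.601 + 172.977 + 166.459 + 170.538 + 171.228 + 171.944 + 171.032 + 171.199) / 9 = 170.7548889
s = sqrt(sum((x - mean)^2)/(n-1)) = 1.7811071
u_A = s / sqrt(n) = 1.7811071 / sqrt(9) = 0.59370237
u_B1 = 1.464 / sqrt(6) = 0.5976755
u_B2 = 1.116 / sqrt(6) = 0.45560509
u_B3 = 1.346 / sqrt(6) = 0.5495022
u_B4 = 0.3 / sqrt(2) = 0.21213203
uc = sqrt(0.59370237^2 + 0.5976755^2 + 0.45560509^2 + 0.5495022^2 + 0.21213203^2) = 1.1243786
U = k * uc = 2 * 1.1243786
U = 2.2488

2.2488


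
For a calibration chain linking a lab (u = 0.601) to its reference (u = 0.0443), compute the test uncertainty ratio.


TUR = u_lab / u_ref
= 0.601 / 0.0443
= 13.5666

13.5666


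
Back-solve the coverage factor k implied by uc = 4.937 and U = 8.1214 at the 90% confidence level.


k = U / uc
k = 8.1214 / 4.937
k = 1.645

1.645


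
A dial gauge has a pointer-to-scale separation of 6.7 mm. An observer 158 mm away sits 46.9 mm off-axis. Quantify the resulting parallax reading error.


error = h * offset / d
= 6.7 * 46.9 / 158
= 1.9888

1.9888


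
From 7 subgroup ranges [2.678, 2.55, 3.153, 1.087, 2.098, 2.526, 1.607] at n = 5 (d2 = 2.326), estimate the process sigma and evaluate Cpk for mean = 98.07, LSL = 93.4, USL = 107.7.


R_bar = (2.678 + 2.55 + 3.153 + 1.087 + 2.098 + 2.526 + 1.607) / 7 = 2.2427143
sigma = R_bar / d2 = 2.2427143 / 2.326 = 0.96419359
Cp = (USL - LSL)/(6*sigma) = (107.7 - 93.4)/(6*0.96419359) = 2.4718
Cpu = (107.7 - 98.07)/(3*0.96419359) = 3.3292
Cpl = (98.07 - 93.4)/(3*0.96419359) = 1.6145
Cpk = min(Cpu, Cpl) = 1.6145

1.6145


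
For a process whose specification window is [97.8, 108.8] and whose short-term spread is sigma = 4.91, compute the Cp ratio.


Cp = (USL - LSL) / (6 * sigma)
= (108.8 - 97.8) / (6 * 4.91)
= 11.0000 / 29.4600
= 0.3734

0.3734


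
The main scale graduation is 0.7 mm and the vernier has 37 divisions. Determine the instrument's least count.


LC = MSD / n_div
= 0.7 / 37
= 0.0189

0.0189


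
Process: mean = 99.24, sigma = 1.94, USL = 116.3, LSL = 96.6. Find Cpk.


Cpu = (USL - mean) / (3*sigma) = (116.3 - 99.24) / (3*1.94) = 2.9313
Cpl = (mean - LSL) / (3*sigma) = (99.24 - 96.6) / (3*1.94) = 0.4536
Cpk = min(Cpu, Cpl) = 0.4536

0.4536


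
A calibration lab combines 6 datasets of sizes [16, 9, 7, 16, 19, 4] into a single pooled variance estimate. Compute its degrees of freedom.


nu = sum_i (n_i - 1)
nu = ((16 - 1) + (9 - 1) + (7 - 1) + (16 - 1) + (19 - 1) + (4 - 1))
nu = 15 + 8 + 6 + 15 + 18 + 3
nu = 65

65


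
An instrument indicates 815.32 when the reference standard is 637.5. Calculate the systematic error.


Systematic error = measured - true
= 815.32 - 637.5
= 177.8200

177.8200


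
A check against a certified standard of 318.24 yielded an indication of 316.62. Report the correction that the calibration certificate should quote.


Correction = standard - reading
= 318.24 - 316.62
= 1.6200

1.6200


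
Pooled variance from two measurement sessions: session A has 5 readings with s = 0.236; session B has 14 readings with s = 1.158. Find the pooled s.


s_p = sqrt(((n1-1)*s1^2 + (n2-1)*s2^2) / (n1+n2-2))
numerator = (5-1)*0.236^2 + (14-1)*1.158^2 = 0.222784 + 17.432532 = 17.655316
denominator = 5 + 14 - 2 = 17
s_p^2 = 17.655316 / 17 = 1.038548
s_p = sqrt(1.038548) = 1.0191

1.0191
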